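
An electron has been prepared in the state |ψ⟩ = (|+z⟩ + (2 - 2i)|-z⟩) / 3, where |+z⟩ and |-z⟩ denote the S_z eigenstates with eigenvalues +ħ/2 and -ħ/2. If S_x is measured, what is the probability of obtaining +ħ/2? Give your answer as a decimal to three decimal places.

0.722

|+x⟩ = (|+z⟩ + |-z⟩)/√2, so ⟨+x|ψ⟩ = (3 - 2i) / (√2·3).
P = |3 - 2i|² / 18 = 13/18.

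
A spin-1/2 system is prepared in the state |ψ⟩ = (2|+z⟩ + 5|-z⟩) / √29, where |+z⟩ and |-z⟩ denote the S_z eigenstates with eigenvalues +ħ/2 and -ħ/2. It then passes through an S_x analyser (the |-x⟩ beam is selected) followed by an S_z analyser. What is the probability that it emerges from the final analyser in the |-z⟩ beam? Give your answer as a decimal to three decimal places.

0.078

First analyser (S_x): P(|-x⟩) = |⟨-x|ψ⟩|² = 9/58.
After stage 1 the state is |-x⟩; P(|-z⟩) = |⟨-z|-x⟩|² = 1/2.
Joint probability = 9/58 × 1/2 = 0.078.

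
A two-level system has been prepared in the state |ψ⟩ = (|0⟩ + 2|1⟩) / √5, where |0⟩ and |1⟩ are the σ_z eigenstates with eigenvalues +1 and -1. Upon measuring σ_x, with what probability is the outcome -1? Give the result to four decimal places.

0.1000

|-x⟩ = (|0⟩ - |1⟩)/√2, so ⟨-x|ψ⟩ = (-1) / (√2·√5).
P = |-1|² / 10 = 1/10.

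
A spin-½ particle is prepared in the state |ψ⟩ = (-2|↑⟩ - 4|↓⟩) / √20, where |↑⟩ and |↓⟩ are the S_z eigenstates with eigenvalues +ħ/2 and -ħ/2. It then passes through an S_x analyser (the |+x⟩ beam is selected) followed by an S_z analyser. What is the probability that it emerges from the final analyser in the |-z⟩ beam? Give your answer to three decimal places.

First analyser (S_x): P(|+x⟩) = |⟨+x|ψ⟩|² = 36/40.
After stage 1 the state is |+x⟩; P(|-z⟩) = |⟨-z|+x⟩|² = 1/2.
Joint probability = 36/40 × 1/2 = 0.450.

0.450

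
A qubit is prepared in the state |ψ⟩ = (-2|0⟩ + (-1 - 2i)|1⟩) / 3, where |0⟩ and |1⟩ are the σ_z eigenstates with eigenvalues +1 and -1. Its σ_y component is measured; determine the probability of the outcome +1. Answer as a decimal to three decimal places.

0.944

|+y⟩ = (|0⟩ + i|1⟩)/√2, so ⟨+y|ψ⟩ = (-4 + i) / (√2·3).
P = |-4 + i|² / 18 = 17/18.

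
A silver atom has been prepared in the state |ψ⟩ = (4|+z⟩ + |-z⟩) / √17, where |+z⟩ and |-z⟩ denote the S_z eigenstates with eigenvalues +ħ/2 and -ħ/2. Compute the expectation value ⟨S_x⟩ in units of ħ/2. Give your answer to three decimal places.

⟨σ_x⟩ = 2 Re(a* b)/(|a|²+|b|²) with a = 4, b = 1.
a* b = 4, so ⟨σ_x⟩ = 8/17.
⟨S_x⟩ = (ħ/2)·⟨σ_x⟩.

0.471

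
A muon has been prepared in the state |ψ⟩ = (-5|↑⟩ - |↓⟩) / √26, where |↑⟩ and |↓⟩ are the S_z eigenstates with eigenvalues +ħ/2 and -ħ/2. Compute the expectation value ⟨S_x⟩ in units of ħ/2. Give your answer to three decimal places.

⟨σ_x⟩ = 2 Re(a* b)/(|a|²+|b|²) with a = -5, b = -1.
a* b = 5, so ⟨σ_x⟩ = 10/26.
⟨S_x⟩ = (ħ/2)·⟨σ_x⟩.

0.385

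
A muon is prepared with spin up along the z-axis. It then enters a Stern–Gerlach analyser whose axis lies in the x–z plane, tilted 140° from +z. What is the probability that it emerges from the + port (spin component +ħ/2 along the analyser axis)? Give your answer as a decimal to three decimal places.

For spin-½, the probability of finding spin-up along an axis at angle θ to the initial spin direction is cos²(θ/2); spin-down is sin²(θ/2).
θ = 140°, so P = cos²(70°) ≈ 0.117.

0.117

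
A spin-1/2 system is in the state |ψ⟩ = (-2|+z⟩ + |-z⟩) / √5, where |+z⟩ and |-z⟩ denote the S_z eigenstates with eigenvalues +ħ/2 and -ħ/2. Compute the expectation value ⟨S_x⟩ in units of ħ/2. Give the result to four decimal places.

-0.8000

⟨σ_x⟩ = 2 Re(a* b)/(|a|²+|b|²) with a = -2, b = 1.
a* b = -2, so ⟨σ_x⟩ = -4/5.
⟨S_x⟩ = (ħ/2)·⟨σ_x⟩.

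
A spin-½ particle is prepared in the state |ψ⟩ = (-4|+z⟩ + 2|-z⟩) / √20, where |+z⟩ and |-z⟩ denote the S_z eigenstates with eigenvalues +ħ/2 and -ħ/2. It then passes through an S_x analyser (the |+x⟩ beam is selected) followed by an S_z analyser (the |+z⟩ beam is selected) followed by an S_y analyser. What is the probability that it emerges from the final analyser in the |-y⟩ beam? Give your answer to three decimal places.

0.025

First analyser (S_x): P(|+x⟩) = |⟨+x|ψ⟩|² = 4/40.
After stage 1 the state is |+x⟩; P(|+z⟩) = |⟨+z|+x⟩|² = 1/2.
After stage 2 the state is |+z⟩; P(|-y⟩) = |⟨-y|+z⟩|² = 1/2.
Joint probability = 4/40 × 1/2 × 1/2 = 0.025.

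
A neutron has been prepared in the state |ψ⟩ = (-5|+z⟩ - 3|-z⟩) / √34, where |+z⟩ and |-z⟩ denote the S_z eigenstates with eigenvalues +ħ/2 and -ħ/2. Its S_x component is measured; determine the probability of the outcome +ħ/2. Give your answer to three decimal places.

0.941

|+x⟩ = (|+z⟩ + |-z⟩)/√2, so ⟨+x|ψ⟩ = (-8) / (√2·√34).
P = |-8|² / 68 = 64/68.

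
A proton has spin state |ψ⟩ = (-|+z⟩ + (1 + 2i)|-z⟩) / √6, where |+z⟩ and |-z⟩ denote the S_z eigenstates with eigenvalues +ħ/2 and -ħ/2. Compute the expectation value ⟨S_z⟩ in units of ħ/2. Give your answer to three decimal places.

⟨σ_z⟩ = |a|² - |b|² divided by |a|²+|b|², with a, b the |+z⟩, |-z⟩ amplitudes.
= (1 - 5)/6 = -4/6.
⟨S_z⟩ = (ħ/2)·⟨σ_z⟩.

-0.667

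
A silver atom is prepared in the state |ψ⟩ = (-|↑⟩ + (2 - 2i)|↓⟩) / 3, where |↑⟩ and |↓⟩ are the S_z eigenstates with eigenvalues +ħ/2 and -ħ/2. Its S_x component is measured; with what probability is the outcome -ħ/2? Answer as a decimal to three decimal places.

0.722

|-x⟩ = (|↑⟩ - |↓⟩)/√2, so ⟨-x|ψ⟩ = (-3 + 2i) / (√2·3).
P = |-3 + 2i|² / 18 = 13/18.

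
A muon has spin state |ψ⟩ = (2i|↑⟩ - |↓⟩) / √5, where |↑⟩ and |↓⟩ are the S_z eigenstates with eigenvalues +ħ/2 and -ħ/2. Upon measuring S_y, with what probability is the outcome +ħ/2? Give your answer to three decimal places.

|+y⟩ = (|↑⟩ + i|↓⟩)/√2, so ⟨+y|ψ⟩ = (3i) / (√2·√5).
P = |3i|² / 10 = 9/10.

0.900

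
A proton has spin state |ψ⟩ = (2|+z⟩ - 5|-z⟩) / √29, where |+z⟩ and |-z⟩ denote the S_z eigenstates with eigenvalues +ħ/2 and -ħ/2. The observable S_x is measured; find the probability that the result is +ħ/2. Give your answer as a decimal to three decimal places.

|+x⟩ = (|+z⟩ + |-z⟩)/√2, so ⟨+x|ψ⟩ = (-3) / (√2·√29).
P = |-3|² / 58 = 9/58.

0.155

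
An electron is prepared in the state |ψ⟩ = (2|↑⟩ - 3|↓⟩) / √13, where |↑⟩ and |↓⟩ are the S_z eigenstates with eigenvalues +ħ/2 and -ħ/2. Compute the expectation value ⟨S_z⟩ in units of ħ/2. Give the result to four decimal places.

⟨σ_z⟩ = |a|² - |b|² divided by |a|²+|b|², with a, b the |↑⟩, |↓⟩ amplitudes.
= (4 - 9)/13 = -5/13.
⟨S_z⟩ = (ħ/2)·⟨σ_z⟩.

-0.3846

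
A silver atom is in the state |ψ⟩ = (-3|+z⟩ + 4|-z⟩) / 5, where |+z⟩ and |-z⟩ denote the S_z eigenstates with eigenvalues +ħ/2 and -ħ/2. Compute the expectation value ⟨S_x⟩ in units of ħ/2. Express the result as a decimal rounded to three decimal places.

⟨σ_x⟩ = 2 Re(a* b)/(|a|²+|b|²) with a = -3, b = 4.
a* b = -12, so ⟨σ_x⟩ = -24/25.
⟨S_x⟩ = (ħ/2)·⟨σ_x⟩.

-0.960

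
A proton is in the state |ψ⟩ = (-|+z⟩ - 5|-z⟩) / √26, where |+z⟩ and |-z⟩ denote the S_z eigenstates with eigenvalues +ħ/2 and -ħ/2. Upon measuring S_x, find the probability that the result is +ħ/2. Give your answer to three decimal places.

|+x⟩ = (|+z⟩ + |-z⟩)/√2, so ⟨+x|ψ⟩ = (-6) / (√2·√26).
P = |-6|² / 52 = 36/52.

0.692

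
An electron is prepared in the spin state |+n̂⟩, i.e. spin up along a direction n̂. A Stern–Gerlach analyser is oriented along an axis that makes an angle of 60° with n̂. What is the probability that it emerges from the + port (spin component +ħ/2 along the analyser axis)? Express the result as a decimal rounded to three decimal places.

For spin-½, the probability of finding spin-up along an axis at angle θ to the initial spin direction is cos²(θ/2); spin-down is sin²(θ/2).
θ = 60°, so P = cos²(30°) ≈ 0.750.

0.750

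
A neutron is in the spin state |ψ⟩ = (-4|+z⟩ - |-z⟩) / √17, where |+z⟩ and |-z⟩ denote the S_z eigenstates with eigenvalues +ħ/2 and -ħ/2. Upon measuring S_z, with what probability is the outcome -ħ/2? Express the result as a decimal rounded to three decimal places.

0.059

The -ħ/2 outcome corresponds to |-z⟩. Its amplitude in |ψ⟩ is -1/√17.
P = |-1|² / 17 = 1/17.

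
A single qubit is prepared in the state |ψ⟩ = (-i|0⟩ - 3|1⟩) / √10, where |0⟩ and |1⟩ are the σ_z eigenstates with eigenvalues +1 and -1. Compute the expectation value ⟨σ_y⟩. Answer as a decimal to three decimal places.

⟨σ_y⟩ = 2 Im(a* b)/(|a|²+|b|²) with a = -i, b = -3.
a* b = -3i, so ⟨σ_y⟩ = -6/10.

-0.600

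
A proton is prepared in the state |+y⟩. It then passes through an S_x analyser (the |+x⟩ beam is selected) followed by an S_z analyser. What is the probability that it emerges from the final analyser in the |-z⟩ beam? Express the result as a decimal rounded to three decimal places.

First analyser (S_x): from |+y⟩, P(|+x⟩) = 1/2.
After stage 1 the state is |+x⟩; P(|-z⟩) = |⟨-z|+x⟩|² = 1/2.
Joint probability = 1/2 × 1/2 = 0.250.

0.250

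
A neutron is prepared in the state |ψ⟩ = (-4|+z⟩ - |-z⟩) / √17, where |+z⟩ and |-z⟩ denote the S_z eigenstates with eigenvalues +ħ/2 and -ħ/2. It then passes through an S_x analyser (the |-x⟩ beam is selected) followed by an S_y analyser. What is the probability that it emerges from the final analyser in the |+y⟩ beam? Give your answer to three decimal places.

First analyser (S_x): P(|-x⟩) = |⟨-x|ψ⟩|² = 9/34.
After stage 1 the state is |-x⟩; P(|+y⟩) = |⟨+y|-x⟩|² = 1/2.
Joint probability = 9/34 × 1/2 = 0.132.

0.132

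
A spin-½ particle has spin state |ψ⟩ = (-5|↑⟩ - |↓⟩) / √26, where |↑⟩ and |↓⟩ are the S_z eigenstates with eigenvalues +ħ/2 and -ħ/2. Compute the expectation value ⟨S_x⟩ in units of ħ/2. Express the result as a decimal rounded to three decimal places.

0.385

⟨σ_x⟩ = 2 Re(a* b)/(|a|²+|b|²) with a = -5, b = -1.
a* b = 5, so ⟨σ_x⟩ = 10/26.
⟨S_x⟩ = (ħ/2)·⟨σ_x⟩.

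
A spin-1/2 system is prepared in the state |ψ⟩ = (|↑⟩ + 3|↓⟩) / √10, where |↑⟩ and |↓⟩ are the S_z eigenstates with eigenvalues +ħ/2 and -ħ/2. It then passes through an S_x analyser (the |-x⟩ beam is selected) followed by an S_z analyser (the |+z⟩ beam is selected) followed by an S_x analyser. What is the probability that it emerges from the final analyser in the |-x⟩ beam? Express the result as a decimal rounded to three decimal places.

0.050

First analyser (S_x): P(|-x⟩) = |⟨-x|ψ⟩|² = 4/20.
After stage 1 the state is |-x⟩; P(|+z⟩) = |⟨+z|-x⟩|² = 1/2.
After stage 2 the state is |+z⟩; P(|-x⟩) = |⟨-x|+z⟩|² = 1/2.
Joint probability = 4/20 × 1/2 × 1/2 = 0.050.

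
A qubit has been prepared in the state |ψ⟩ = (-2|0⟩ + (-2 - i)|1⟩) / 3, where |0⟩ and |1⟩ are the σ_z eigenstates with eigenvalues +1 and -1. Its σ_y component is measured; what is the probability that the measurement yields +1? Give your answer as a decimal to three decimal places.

|+y⟩ = (|0⟩ + i|1⟩)/√2, so ⟨+y|ψ⟩ = (-3 + 2i) / (√2·3).
P = |-3 + 2i|² / 18 = 13/18.

0.722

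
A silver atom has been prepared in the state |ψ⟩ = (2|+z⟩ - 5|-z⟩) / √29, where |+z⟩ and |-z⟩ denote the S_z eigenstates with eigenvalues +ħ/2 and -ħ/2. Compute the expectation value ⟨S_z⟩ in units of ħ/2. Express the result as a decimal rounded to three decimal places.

-0.724

⟨σ_z⟩ = |a|² - |b|² divided by |a|²+|b|², with a, b the |+z⟩, |-z⟩ amplitudes.
= (4 - 25)/29 = -21/29.
⟨S_z⟩ = (ħ/2)·⟨σ_z⟩.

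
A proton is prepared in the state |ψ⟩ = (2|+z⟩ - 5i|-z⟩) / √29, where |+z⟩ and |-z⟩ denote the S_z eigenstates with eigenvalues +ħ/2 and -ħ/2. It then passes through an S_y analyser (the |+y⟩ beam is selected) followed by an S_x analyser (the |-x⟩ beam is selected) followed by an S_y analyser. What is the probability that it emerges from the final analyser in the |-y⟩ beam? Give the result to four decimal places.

0.0388

First analyser (S_y): P(|+y⟩) = |⟨+y|ψ⟩|² = 9/58.
After stage 1 the state is |+y⟩; P(|-x⟩) = |⟨-x|+y⟩|² = 1/2.
After stage 2 the state is |-x⟩; P(|-y⟩) = |⟨-y|-x⟩|² = 1/2.
Joint probability = 9/58 × 1/2 × 1/2 = 0.0388.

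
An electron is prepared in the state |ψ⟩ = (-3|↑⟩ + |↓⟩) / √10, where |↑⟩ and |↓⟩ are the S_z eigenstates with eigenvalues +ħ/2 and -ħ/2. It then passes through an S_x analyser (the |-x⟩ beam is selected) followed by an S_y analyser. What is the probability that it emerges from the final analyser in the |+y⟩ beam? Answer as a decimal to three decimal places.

0.400

First analyser (S_x): P(|-x⟩) = |⟨-x|ψ⟩|² = 16/20.
After stage 1 the state is |-x⟩; P(|+y⟩) = |⟨+y|-x⟩|² = 1/2.
Joint probability = 16/20 × 1/2 = 0.400.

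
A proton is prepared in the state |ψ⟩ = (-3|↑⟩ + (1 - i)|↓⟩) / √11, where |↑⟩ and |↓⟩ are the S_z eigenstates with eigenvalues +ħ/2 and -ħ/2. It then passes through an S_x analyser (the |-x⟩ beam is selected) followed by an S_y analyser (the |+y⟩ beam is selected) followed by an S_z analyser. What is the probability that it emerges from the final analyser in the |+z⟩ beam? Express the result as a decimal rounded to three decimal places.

0.193

First analyser (S_x): P(|-x⟩) = |⟨-x|ψ⟩|² = 17/22.
After stage 1 the state is |-x⟩; P(|+y⟩) = |⟨+y|-x⟩|² = 1/2.
After stage 2 the state is |+y⟩; P(|+z⟩) = |⟨+z|+y⟩|² = 1/2.
Joint probability = 17/22 × 1/2 × 1/2 = 0.193.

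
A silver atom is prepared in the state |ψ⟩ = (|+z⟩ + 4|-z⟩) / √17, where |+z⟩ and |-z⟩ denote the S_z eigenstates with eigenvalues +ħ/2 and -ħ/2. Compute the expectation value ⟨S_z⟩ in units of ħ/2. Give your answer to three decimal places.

⟨σ_z⟩ = |a|² - |b|² divided by |a|²+|b|², with a, b the |+z⟩, |-z⟩ amplitudes.
= (1 - 16)/17 = -15/17.
⟨S_z⟩ = (ħ/2)·⟨σ_z⟩.

-0.882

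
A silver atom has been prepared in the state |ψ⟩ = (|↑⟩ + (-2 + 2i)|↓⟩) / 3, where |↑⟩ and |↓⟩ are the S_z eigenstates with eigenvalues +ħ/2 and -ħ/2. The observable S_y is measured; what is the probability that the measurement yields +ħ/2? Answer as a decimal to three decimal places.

0.722

|+y⟩ = (|↑⟩ + i|↓⟩)/√2, so ⟨+y|ψ⟩ = (3 + 2i) / (√2·3).
P = |3 + 2i|² / 18 = 13/18.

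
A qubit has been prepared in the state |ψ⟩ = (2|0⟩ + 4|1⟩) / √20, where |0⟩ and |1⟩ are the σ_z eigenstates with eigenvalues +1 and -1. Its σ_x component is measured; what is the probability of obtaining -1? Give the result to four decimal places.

0.1000

|-x⟩ = (|0⟩ - |1⟩)/√2, so ⟨-x|ψ⟩ = (-2) / (√2·√20).
P = |-2|² / 40 = 4/40.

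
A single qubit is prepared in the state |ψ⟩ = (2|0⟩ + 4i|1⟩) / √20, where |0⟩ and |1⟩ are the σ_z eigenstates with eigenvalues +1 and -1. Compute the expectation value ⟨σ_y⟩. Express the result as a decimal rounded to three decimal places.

⟨σ_y⟩ = 2 Im(a* b)/(|a|²+|b|²) with a = 2, b = 4i.
a* b = 8i, so ⟨σ_y⟩ = 16/20.

0.800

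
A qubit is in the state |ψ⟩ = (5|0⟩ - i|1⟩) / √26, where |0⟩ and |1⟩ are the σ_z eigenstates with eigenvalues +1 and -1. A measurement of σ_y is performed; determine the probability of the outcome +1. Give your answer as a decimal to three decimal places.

0.308

|+y⟩ = (|0⟩ + i|1⟩)/√2, so ⟨+y|ψ⟩ = (4) / (√2·√26).
P = |4|² / 52 = 16/52.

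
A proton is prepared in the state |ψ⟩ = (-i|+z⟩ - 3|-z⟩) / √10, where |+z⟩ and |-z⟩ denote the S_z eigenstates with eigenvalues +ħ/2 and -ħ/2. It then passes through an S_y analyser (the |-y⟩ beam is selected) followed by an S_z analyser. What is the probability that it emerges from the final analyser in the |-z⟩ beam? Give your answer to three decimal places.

0.400

First analyser (S_y): P(|-y⟩) = |⟨-y|ψ⟩|² = 16/20.
After stage 1 the state is |-y⟩; P(|-z⟩) = |⟨-z|-y⟩|² = 1/2.
Joint probability = 16/20 × 1/2 = 0.400.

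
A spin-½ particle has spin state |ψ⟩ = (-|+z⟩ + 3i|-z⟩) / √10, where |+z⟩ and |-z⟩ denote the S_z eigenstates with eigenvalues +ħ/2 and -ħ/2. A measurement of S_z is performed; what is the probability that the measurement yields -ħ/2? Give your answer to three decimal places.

0.900

The -ħ/2 outcome corresponds to |-z⟩. Its amplitude in |ψ⟩ is 3i/√10.
P = |3i|² / 10 = 9/10.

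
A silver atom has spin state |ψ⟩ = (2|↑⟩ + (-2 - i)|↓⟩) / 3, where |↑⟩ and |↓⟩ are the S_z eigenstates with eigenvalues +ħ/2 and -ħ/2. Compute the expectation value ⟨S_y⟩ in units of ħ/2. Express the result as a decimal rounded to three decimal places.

-0.444

⟨σ_y⟩ = 2 Im(a* b)/(|a|²+|b|²) with a = 2, b = (-2 - i).
a* b = (-4 - 2i), so ⟨σ_y⟩ = -4/9.
⟨S_y⟩ = (ħ/2)·⟨σ_y⟩.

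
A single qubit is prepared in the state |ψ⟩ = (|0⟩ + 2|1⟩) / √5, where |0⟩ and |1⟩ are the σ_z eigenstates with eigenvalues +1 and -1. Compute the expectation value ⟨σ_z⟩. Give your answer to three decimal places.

-0.600

⟨σ_z⟩ = |a|² - |b|² divided by |a|²+|b|², with a, b the |0⟩, |1⟩ amplitudes.
= (1 - 4)/5 = -3/5.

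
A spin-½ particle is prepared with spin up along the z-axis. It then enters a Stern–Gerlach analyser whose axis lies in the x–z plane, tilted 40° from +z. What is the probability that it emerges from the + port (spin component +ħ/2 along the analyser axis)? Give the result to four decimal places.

0.8830

For spin-½, the probability of finding spin-up along an axis at angle θ to the initial spin direction is cos²(θ/2); spin-down is sin²(θ/2).
θ = 40°, so P = cos²(20°) ≈ 0.8830.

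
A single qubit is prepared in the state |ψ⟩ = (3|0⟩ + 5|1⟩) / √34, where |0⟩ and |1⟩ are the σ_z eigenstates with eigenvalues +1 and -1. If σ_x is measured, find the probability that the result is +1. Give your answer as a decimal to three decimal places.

0.941

|+x⟩ = (|0⟩ + |1⟩)/√2, so ⟨+x|ψ⟩ = (8) / (√2·√34).
P = |8|² / 68 = 64/68.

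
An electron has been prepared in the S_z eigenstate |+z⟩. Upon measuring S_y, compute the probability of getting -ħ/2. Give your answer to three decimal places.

In the S_z basis, |+z⟩ = |↑⟩ and |-y⟩ = (|↑⟩ - i|↓⟩)/√2.
|⟨-y|+z⟩|² = 1/2.

0.500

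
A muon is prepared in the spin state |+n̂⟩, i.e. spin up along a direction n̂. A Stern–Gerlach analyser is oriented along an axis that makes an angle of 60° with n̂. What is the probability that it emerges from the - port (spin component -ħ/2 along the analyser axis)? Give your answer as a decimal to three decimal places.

0.250

For spin-½, the probability of finding spin-up along an axis at angle θ to the initial spin direction is cos²(θ/2); spin-down is sin²(θ/2).
θ = 60°, so P = sin²(30°) ≈ 0.250.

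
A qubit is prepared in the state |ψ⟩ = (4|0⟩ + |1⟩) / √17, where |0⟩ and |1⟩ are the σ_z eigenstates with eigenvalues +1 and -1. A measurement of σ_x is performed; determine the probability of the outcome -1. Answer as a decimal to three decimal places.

0.265

|-x⟩ = (|0⟩ - |1⟩)/√2, so ⟨-x|ψ⟩ = (3) / (√2·√17).
P = |3|² / 34 = 9/34.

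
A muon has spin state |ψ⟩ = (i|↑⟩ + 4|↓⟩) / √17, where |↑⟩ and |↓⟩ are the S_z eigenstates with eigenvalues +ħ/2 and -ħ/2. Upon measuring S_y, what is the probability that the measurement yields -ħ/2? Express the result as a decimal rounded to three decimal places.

0.735

|-y⟩ = (|↑⟩ - i|↓⟩)/√2, so ⟨-y|ψ⟩ = (5i) / (√2·√17).
P = |5i|² / 34 = 25/34.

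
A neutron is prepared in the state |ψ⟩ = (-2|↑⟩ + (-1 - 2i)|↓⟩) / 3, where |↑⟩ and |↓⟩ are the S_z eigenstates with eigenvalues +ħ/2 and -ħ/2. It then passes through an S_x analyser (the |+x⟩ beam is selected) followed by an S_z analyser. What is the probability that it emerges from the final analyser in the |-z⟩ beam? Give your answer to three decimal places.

First analyser (S_x): P(|+x⟩) = |⟨+x|ψ⟩|² = 13/18.
After stage 1 the state is |+x⟩; P(|-z⟩) = |⟨-z|+x⟩|² = 1/2.
Joint probability = 13/18 × 1/2 = 0.361.

0.361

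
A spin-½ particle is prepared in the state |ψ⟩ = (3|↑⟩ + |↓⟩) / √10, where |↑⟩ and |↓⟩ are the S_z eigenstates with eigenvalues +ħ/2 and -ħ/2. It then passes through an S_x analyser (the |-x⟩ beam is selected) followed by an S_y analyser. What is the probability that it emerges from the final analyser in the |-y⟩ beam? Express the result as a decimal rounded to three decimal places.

First analyser (S_x): P(|-x⟩) = |⟨-x|ψ⟩|² = 4/20.
After stage 1 the state is |-x⟩; P(|-y⟩) = |⟨-y|-x⟩|² = 1/2.
Joint probability = 4/20 × 1/2 = 0.100.

0.100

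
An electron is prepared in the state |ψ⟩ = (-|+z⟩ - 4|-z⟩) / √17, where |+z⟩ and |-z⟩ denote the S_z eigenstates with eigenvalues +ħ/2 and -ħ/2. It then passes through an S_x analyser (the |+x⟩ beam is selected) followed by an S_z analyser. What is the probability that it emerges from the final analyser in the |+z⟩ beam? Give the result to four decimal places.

First analyser (S_x): P(|+x⟩) = |⟨+x|ψ⟩|² = 25/34.
After stage 1 the state is |+x⟩; P(|+z⟩) = |⟨+z|+x⟩|² = 1/2.
Joint probability = 25/34 × 1/2 = 0.3676.

0.3676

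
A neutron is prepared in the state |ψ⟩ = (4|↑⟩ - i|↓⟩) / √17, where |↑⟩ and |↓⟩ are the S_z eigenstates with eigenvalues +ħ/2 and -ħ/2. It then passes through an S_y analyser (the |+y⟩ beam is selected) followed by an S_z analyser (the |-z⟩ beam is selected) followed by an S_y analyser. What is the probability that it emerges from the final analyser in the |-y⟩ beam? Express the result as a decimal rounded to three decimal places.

First analyser (S_y): P(|+y⟩) = |⟨+y|ψ⟩|² = 9/34.
After stage 1 the state is |+y⟩; P(|-z⟩) = |⟨-z|+y⟩|² = 1/2.
After stage 2 the state is |-z⟩; P(|-y⟩) = |⟨-y|-z⟩|² = 1/2.
Joint probability = 9/34 × 1/2 × 1/2 = 0.066.

0.066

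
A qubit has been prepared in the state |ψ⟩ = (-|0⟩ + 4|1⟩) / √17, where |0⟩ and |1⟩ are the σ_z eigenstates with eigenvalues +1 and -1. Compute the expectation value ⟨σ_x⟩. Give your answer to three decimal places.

-0.471

⟨σ_x⟩ = 2 Re(a* b)/(|a|²+|b|²) with a = -1, b = 4.
a* b = -4, so ⟨σ_x⟩ = -8/17.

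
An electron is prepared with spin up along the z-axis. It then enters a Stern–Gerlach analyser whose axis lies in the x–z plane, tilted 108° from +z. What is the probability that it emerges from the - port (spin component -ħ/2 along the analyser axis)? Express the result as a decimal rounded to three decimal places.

0.655

For spin-½, the probability of finding spin-up along an axis at angle θ to the initial spin direction is cos²(θ/2); spin-down is sin²(θ/2).
θ = 108°, so P = sin²(54°) ≈ 0.655.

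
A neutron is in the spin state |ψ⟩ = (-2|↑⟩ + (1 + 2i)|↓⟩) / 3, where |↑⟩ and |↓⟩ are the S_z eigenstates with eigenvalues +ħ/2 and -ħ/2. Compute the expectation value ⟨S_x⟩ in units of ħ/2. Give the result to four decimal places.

-0.4444

⟨σ_x⟩ = 2 Re(a* b)/(|a|²+|b|²) with a = -2, b = (1 + 2i).
a* b = (-2 - 4i), so ⟨σ_x⟩ = -4/9.
⟨S_x⟩ = (ħ/2)·⟨σ_x⟩.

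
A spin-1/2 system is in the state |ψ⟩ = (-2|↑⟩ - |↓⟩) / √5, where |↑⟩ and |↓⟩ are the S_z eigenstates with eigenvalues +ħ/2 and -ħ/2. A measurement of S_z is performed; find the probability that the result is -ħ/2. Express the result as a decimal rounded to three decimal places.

0.200

The -ħ/2 outcome corresponds to |↓⟩. Its amplitude in |ψ⟩ is -1/√5.
P = |-1|² / 5 = 1/5.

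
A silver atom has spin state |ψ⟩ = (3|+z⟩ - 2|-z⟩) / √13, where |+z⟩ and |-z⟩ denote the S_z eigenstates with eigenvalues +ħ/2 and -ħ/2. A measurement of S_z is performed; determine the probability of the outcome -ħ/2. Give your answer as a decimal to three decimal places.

0.308

The -ħ/2 outcome corresponds to |-z⟩. Its amplitude in |ψ⟩ is -2/√13.
P = |-2|² / 13 = 4/13.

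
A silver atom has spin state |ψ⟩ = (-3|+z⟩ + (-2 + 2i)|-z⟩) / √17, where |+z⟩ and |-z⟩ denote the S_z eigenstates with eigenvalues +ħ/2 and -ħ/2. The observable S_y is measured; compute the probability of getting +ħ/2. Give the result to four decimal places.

|+y⟩ = (|+z⟩ + i|-z⟩)/√2, so ⟨+y|ψ⟩ = (-1 + 2i) / (√2·√17).
P = |-1 + 2i|² / 34 = 5/34.

0.1471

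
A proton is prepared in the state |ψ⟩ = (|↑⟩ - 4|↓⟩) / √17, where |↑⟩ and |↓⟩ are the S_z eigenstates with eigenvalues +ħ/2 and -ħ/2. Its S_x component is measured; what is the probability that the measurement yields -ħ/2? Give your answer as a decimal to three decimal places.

|-x⟩ = (|↑⟩ - |↓⟩)/√2, so ⟨-x|ψ⟩ = (5) / (√2·√17).
P = |5|² / 34 = 25/34.

0.735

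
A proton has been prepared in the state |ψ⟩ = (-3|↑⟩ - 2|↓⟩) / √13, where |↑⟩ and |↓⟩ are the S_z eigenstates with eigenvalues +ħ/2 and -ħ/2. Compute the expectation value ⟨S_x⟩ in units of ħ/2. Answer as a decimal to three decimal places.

0.923

⟨σ_x⟩ = 2 Re(a* b)/(|a|²+|b|²) with a = -3, b = -2.
a* b = 6, so ⟨σ_x⟩ = 12/13.
⟨S_x⟩ = (ħ/2)·⟨σ_x⟩.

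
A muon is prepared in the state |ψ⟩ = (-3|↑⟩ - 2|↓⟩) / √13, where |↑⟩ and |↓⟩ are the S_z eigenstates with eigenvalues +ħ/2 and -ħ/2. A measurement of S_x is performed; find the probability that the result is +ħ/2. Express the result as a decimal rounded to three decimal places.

|+x⟩ = (|↑⟩ + |↓⟩)/√2, so ⟨+x|ψ⟩ = (-5) / (√2·√13).
P = |-5|² / 26 = 25/26.

0.962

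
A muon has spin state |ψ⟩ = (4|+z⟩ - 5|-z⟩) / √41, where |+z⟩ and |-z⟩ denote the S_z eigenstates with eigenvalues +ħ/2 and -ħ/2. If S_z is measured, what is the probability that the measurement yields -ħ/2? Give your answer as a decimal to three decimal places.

0.610

The -ħ/2 outcome corresponds to |-z⟩. Its amplitude in |ψ⟩ is -5/√41.
P = |-5|² / 41 = 25/41.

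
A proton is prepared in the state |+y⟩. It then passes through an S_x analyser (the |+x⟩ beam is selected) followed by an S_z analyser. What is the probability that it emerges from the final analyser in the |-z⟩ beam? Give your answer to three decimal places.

0.250

First analyser (S_x): from |+y⟩, P(|+x⟩) = 1/2.
After stage 1 the state is |+x⟩; P(|-z⟩) = |⟨-z|+x⟩|² = 1/2.
Joint probability = 1/2 × 1/2 = 0.250.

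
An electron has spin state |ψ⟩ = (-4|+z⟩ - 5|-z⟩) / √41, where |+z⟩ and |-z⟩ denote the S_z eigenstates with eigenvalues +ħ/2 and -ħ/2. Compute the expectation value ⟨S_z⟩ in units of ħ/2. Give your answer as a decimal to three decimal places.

⟨σ_z⟩ = |a|² - |b|² divided by |a|²+|b|², with a, b the |+z⟩, |-z⟩ amplitudes.
= (16 - 25)/41 = -9/41.
⟨S_z⟩ = (ħ/2)·⟨σ_z⟩.

-0.220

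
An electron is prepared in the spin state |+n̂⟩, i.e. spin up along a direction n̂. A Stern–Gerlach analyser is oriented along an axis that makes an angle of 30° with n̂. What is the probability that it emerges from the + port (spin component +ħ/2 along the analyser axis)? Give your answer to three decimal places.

0.933

For spin-½, the probability of finding spin-up along an axis at angle θ to the initial spin direction is cos²(θ/2); spin-down is sin²(θ/2).
θ = 30°, so P = cos²(15°) ≈ 0.933.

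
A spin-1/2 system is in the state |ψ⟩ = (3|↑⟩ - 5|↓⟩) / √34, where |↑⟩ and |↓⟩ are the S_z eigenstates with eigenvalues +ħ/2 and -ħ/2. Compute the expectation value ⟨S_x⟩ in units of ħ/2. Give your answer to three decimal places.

⟨σ_x⟩ = 2 Re(a* b)/(|a|²+|b|²) with a = 3, b = -5.
a* b = -15, so ⟨σ_x⟩ = -30/34.
⟨S_x⟩ = (ħ/2)·⟨σ_x⟩.

-0.882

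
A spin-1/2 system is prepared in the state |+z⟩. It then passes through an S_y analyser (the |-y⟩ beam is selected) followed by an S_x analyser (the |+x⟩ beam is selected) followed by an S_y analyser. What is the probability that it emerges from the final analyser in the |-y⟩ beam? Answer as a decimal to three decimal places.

0.125

First analyser (S_y): from |+z⟩, P(|-y⟩) = 1/2.
After stage 1 the state is |-y⟩; P(|+x⟩) = |⟨+x|-y⟩|² = 1/2.
After stage 2 the state is |+x⟩; P(|-y⟩) = |⟨-y|+x⟩|² = 1/2.
Joint probability = 1/2 × 1/2 × 1/2 = 0.125.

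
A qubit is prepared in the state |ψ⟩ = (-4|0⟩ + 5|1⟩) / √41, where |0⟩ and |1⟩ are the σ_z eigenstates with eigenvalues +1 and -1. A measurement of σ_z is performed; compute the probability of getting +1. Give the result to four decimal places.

The +1 outcome corresponds to |0⟩. Its amplitude in |ψ⟩ is -4/√41.
P = |-4|² / 41 = 16/41.

0.3902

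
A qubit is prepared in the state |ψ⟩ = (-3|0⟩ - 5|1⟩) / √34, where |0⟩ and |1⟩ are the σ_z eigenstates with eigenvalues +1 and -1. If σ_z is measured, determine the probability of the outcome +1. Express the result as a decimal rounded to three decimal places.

0.265

The +1 outcome corresponds to |0⟩. Its amplitude in |ψ⟩ is -3/√34.
P = |-3|² / 34 = 9/34.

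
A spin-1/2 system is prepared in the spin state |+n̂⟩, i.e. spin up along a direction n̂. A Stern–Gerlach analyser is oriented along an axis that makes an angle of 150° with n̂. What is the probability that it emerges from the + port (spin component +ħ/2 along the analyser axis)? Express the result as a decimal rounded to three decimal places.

0.067

For spin-½, the probability of finding spin-up along an axis at angle θ to the initial spin direction is cos²(θ/2); spin-down is sin²(θ/2).
θ = 150°, so P = cos²(75°) ≈ 0.067.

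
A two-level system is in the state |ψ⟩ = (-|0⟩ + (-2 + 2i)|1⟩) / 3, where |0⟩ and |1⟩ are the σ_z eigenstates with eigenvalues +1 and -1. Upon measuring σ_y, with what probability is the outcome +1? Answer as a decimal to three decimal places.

|+y⟩ = (|0⟩ + i|1⟩)/√2, so ⟨+y|ψ⟩ = (1 + 2i) / (√2·3).
P = |1 + 2i|² / 18 = 5/18.

0.278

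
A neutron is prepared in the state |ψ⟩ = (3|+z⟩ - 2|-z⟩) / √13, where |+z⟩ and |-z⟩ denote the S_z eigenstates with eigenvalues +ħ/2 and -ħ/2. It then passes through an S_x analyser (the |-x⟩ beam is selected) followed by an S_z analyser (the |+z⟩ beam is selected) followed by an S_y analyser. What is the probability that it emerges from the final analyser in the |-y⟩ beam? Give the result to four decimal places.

0.2404

First analyser (S_x): P(|-x⟩) = |⟨-x|ψ⟩|² = 25/26.
After stage 1 the state is |-x⟩; P(|+z⟩) = |⟨+z|-x⟩|² = 1/2.
After stage 2 the state is |+z⟩; P(|-y⟩) = |⟨-y|+z⟩|² = 1/2.
Joint probability = 25/26 × 1/2 × 1/2 = 0.2404.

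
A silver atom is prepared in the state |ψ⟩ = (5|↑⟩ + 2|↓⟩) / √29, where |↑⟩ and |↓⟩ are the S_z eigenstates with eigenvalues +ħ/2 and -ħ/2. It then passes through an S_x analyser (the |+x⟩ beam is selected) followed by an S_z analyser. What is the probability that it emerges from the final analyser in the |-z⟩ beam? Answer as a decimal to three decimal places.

0.422

First analyser (S_x): P(|+x⟩) = |⟨+x|ψ⟩|² = 49/58.
After stage 1 the state is |+x⟩; P(|-z⟩) = |⟨-z|+x⟩|² = 1/2.
Joint probability = 49/58 × 1/2 = 0.422.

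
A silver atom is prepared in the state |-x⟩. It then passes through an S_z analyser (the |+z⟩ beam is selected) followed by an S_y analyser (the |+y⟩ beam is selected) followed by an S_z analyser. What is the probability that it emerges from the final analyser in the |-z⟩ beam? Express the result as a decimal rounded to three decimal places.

First analyser (S_z): from |-x⟩, P(|+z⟩) = 1/2.
After stage 1 the state is |+z⟩; P(|+y⟩) = |⟨+y|+z⟩|² = 1/2.
After stage 2 the state is |+y⟩; P(|-z⟩) = |⟨-z|+y⟩|² = 1/2.
Joint probability = 1/2 × 1/2 × 1/2 = 0.125.

0.125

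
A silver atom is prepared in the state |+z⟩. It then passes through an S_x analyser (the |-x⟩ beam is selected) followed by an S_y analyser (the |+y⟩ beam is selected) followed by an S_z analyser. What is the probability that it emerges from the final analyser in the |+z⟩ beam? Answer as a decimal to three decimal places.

First analyser (S_x): from |+z⟩, P(|-x⟩) = 1/2.
After stage 1 the state is |-x⟩; P(|+y⟩) = |⟨+y|-x⟩|² = 1/2.
After stage 2 the state is |+y⟩; P(|+z⟩) = |⟨+z|+y⟩|² = 1/2.
Joint probability = 1/2 × 1/2 × 1/2 = 0.125.

0.125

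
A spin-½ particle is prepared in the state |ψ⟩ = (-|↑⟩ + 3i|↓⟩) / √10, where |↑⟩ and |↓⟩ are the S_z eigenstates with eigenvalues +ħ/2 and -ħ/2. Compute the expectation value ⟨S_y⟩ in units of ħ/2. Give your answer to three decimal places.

⟨σ_y⟩ = 2 Im(a* b)/(|a|²+|b|²) with a = -1, b = 3i.
a* b = -3i, so ⟨σ_y⟩ = -6/10.
⟨S_y⟩ = (ħ/2)·⟨σ_y⟩.

-0.600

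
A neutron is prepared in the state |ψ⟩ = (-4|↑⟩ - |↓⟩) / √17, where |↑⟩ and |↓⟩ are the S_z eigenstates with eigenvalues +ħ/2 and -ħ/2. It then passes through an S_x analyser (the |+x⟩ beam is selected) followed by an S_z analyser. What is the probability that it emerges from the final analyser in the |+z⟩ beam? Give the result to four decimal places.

0.3676

First analyser (S_x): P(|+x⟩) = |⟨+x|ψ⟩|² = 25/34.
After stage 1 the state is |+x⟩; P(|+z⟩) = |⟨+z|+x⟩|² = 1/2.
Joint probability = 25/34 × 1/2 = 0.3676.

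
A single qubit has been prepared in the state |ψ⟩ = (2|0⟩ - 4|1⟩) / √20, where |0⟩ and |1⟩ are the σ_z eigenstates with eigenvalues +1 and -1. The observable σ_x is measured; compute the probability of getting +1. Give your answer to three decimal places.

|+x⟩ = (|0⟩ + |1⟩)/√2, so ⟨+x|ψ⟩ = (-2) / (√2·√20).
P = |-2|² / 40 = 4/40.

0.100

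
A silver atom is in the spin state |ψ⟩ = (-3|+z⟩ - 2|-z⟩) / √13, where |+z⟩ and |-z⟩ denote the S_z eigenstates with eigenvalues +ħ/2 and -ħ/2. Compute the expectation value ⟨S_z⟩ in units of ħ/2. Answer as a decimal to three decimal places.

0.385

⟨σ_z⟩ = |a|² - |b|² divided by |a|²+|b|², with a, b the |+z⟩, |-z⟩ amplitudes.
= (9 - 4)/13 = 5/13.
⟨S_z⟩ = (ħ/2)·⟨σ_z⟩.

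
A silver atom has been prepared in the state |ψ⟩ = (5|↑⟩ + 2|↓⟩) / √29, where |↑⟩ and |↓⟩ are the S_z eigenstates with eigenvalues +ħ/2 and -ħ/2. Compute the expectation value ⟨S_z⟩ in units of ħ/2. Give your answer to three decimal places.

⟨σ_z⟩ = |a|² - |b|² divided by |a|²+|b|², with a, b the |↑⟩, |↓⟩ amplitudes.
= (25 - 4)/29 = 21/29.
⟨S_z⟩ = (ħ/2)·⟨σ_z⟩.

0.724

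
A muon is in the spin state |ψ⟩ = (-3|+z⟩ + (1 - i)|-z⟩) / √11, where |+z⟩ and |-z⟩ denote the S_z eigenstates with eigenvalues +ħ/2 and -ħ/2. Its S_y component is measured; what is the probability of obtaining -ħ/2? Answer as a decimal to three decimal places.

|-y⟩ = (|+z⟩ - i|-z⟩)/√2, so ⟨-y|ψ⟩ = (-2 + i) / (√2·√11).
P = |-2 + i|² / 22 = 5/22.

0.227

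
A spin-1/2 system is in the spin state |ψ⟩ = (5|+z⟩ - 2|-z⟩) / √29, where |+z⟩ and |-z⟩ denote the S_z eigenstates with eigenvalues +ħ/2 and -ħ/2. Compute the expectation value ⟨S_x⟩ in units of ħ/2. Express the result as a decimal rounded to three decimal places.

⟨σ_x⟩ = 2 Re(a* b)/(|a|²+|b|²) with a = 5, b = -2.
a* b = -10, so ⟨σ_x⟩ = -20/29.
⟨S_x⟩ = (ħ/2)·⟨σ_x⟩.

-0.690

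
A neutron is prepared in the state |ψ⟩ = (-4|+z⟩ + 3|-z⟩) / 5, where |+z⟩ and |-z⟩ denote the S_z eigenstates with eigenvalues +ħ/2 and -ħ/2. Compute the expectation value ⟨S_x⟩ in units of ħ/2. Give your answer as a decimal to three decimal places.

⟨σ_x⟩ = 2 Re(a* b)/(|a|²+|b|²) with a = -4, b = 3.
a* b = -12, so ⟨σ_x⟩ = -24/25.
⟨S_x⟩ = (ħ/2)·⟨σ_x⟩.

-0.960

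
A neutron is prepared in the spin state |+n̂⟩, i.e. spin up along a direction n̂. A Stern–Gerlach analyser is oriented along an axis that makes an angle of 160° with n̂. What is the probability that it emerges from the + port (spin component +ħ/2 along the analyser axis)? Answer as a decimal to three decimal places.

For spin-½, the probability of finding spin-up along an axis at angle θ to the initial spin direction is cos²(θ/2); spin-down is sin²(θ/2).
θ = 160°, so P = cos²(80°) ≈ 0.030.

0.030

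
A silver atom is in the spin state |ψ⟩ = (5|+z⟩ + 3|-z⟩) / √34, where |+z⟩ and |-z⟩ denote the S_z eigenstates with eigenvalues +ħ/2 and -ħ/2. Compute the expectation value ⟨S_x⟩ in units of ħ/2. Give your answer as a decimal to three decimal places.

0.882

⟨σ_x⟩ = 2 Re(a* b)/(|a|²+|b|²) with a = 5, b = 3.
a* b = 15, so ⟨σ_x⟩ = 30/34.
⟨S_x⟩ = (ħ/2)·⟨σ_x⟩.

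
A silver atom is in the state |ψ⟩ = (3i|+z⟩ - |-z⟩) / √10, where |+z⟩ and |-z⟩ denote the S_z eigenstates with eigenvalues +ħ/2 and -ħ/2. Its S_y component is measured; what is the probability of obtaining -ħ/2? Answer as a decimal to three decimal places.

|-y⟩ = (|+z⟩ - i|-z⟩)/√2, so ⟨-y|ψ⟩ = (2i) / (√2·√10).
P = |2i|² / 20 = 4/20.

0.200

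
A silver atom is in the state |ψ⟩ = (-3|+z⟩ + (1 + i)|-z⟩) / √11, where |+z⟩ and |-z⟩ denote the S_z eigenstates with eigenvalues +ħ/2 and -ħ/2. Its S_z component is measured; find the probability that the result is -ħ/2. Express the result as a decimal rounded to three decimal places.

0.182

The -ħ/2 outcome corresponds to |-z⟩. Its amplitude in |ψ⟩ is (1 + i)/√11.
P = |1 + i|² / 11 = 2/11.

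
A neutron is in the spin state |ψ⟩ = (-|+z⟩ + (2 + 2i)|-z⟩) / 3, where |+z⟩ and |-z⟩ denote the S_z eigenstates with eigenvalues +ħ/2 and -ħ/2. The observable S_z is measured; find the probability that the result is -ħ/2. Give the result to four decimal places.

The -ħ/2 outcome corresponds to |-z⟩. Its amplitude in |ψ⟩ is (2 + 2i)/3.
P = |2 + 2i|² / 9 = 8/9.

0.8889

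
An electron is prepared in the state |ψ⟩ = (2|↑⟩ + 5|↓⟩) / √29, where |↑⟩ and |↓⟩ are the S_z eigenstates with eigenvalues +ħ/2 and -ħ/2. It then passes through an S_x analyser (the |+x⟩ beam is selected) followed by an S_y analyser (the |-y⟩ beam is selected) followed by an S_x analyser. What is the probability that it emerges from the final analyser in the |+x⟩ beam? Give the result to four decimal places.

0.2112

First analyser (S_x): P(|+x⟩) = |⟨+x|ψ⟩|² = 49/58.
After stage 1 the state is |+x⟩; P(|-y⟩) = |⟨-y|+x⟩|² = 1/2.
After stage 2 the state is |-y⟩; P(|+x⟩) = |⟨+x|-y⟩|² = 1/2.
Joint probability = 49/58 × 1/2 × 1/2 = 0.2112.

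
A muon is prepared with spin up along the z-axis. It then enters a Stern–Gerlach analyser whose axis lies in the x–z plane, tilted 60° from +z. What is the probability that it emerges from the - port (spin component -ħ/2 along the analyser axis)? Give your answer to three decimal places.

For spin-½, the probability of finding spin-up along an axis at angle θ to the initial spin direction is cos²(θ/2); spin-down is sin²(θ/2).
θ = 60°, so P = sin²(30°) ≈ 0.250.

0.250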